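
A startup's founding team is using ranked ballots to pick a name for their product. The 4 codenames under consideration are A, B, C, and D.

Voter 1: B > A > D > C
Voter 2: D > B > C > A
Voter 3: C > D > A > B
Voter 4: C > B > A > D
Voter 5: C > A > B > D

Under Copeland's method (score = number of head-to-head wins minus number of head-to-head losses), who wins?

Pairwise results:
  A vs B: B wins 3–2.
  A vs C: C wins 4–1.
  A vs D: A wins 3–2.
  B vs C: C wins 3–2.
  B vs D: B wins 3–2.
  C vs D: C wins 3–2.
Copeland scores (wins − losses):
  A: 1 − 2 = -1
  B: 2 − 1 = 1
  C: 3 − 0 = 3
  D: 0 − 3 = -3
C has the best Copeland score.

C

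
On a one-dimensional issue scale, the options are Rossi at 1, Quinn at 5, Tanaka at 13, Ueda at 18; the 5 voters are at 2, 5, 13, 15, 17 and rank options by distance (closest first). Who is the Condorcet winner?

With single-peaked preferences on a line, the Condorcet winner is the candidate closest to the median voter.
The median voter (position 13) is closest to Tanaka at 13.
Check: Tanaka vs Quinn — voters closer to Tanaka: 3 of 5.

Tanaka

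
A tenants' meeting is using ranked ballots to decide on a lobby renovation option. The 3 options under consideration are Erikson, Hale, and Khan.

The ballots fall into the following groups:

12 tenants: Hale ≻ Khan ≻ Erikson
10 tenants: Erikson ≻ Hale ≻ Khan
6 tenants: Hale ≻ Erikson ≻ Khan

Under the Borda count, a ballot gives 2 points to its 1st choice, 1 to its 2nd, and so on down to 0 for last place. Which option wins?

Borda scores:
  Erikson: 12·0 + 10·2 + 6·1 = 26
  Hale: 12·2 + 10·1 + 6·2 = 46
  Khan: 12·1 + 10·0 + 6·0 = 12
Hale has the highest total.

Hale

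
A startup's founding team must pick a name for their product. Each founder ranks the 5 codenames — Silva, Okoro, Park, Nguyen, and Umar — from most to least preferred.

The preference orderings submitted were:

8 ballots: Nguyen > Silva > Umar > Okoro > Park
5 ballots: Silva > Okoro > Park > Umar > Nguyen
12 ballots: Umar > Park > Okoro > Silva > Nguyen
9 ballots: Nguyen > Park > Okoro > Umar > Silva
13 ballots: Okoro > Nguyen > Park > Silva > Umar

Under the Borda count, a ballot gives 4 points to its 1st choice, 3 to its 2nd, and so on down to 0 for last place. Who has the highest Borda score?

Borda scores:
  Silva: 8·3 + 5·4 + 12·1 + 9·0 + 13·1 = 69
  Okoro: 8·1 + 5·3 + 12·2 + 9·2 + 13·4 = 117
  Park: 8·0 + 5·2 + 12·3 + 9·3 + 13·2 = 99
  Nguyen: 8·4 + 5·0 + 12·0 + 9·4 + 13·3 = 107
  Umar: 8·2 + 5·1 + 12·4 + 9·1 + 13·0 = 78
Okoro has the highest total.

Okoro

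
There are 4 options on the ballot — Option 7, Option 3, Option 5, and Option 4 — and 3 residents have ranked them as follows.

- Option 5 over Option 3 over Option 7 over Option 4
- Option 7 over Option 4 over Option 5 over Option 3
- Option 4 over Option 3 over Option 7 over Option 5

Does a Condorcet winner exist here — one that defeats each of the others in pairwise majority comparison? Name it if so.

There is no Condorcet winner

Head-to-head results (3 voters total):
Option 7 vs Option 3: Option 3 wins 2–1.
Option 7 vs Option 5: Option 7 wins 2–1.
Option 7 vs Option 4: Option 7 wins 2–1.
Option 3 vs Option 5: Option 5 wins 2–1.
Option 3 vs Option 4: Option 4 wins 2–1.
Option 5 vs Option 4: Option 4 wins 2–1.
No candidate beats all others: Option 7 beats Option 5 beats Option 3 beats Option 7, a majority cycle.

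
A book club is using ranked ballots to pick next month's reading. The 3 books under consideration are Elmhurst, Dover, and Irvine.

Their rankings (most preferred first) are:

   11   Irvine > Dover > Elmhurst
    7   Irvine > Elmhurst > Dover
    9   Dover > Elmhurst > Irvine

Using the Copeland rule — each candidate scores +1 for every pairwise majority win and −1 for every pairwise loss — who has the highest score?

Irvine

Pairwise results:
  Elmhurst vs Dover: Dover wins 20–7.
  Elmhurst vs Irvine: Irvine wins 18–9.
  Dover vs Irvine: Irvine wins 18–9.
Copeland scores (wins − losses):
  Elmhurst: 0 − 2 = -2
  Dover: 1 − 1 = 0
  Irvine: 2 − 0 = 2
Irvine has the best Copeland score.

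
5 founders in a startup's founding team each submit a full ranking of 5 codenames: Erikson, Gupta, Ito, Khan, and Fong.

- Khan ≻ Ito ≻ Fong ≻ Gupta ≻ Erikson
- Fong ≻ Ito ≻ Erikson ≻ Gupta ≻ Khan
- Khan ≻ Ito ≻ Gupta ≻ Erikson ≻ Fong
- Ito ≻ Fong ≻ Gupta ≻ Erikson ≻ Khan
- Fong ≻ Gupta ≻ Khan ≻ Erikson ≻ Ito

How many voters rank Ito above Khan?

2

Ballots ranking Ito above Khan: 2.
Ballots ranking Khan above Ito: 3.
So 2 of 5 voters prefer Ito to Khan.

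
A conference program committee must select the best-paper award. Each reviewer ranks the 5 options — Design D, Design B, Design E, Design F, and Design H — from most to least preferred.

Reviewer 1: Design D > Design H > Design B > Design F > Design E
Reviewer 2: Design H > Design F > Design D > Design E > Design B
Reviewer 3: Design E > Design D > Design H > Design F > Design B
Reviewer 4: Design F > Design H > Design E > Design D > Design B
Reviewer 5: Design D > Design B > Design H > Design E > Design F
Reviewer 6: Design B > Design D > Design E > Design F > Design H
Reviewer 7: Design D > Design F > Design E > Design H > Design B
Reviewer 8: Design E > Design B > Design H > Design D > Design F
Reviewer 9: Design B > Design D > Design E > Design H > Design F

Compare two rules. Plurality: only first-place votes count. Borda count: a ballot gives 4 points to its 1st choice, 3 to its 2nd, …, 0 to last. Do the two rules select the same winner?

Plurality first-place counts: Design D 3, Design B 2, Design E 2, Design F 1, Design H 1 → Design D.
Borda totals: Design D 25, Design B 16, Design E 18, Design F 13, Design H 18 → Design D.
The two rules agree on Design D.

Yes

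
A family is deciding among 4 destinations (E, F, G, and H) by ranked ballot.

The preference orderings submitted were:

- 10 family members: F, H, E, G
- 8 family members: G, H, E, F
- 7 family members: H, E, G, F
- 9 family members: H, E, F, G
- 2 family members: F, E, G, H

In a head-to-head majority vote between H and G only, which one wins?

H

Ballots ranking H above G: 10+7+9 = 26.
Ballots ranking G above H: 8+2 = 10.
H wins the head-to-head, 26–10.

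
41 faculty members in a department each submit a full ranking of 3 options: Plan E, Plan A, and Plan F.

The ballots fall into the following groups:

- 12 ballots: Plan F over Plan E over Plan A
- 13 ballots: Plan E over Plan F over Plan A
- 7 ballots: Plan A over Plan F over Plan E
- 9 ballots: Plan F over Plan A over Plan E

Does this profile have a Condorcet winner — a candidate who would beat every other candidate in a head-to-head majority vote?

Yes

Head-to-head results (41 voters total):
Plan E vs Plan A: Plan E wins 25–16.
Plan E vs Plan F: Plan F wins 28–13.
Plan A vs Plan F: Plan F wins 34–7.
Plan F beats each rival — Plan E (28–13), Plan A (34–7) — so Plan F is the Condorcet winner.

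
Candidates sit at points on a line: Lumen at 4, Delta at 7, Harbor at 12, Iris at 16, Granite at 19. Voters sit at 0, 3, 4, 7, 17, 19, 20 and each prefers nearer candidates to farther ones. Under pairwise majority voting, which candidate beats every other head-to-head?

With single-peaked preferences on a line, the Condorcet winner is the candidate closest to the median voter.
The median voter (position 7) is closest to Delta at 7.
Check: Delta vs Iris — voters closer to Delta: 4 of 7.

Delta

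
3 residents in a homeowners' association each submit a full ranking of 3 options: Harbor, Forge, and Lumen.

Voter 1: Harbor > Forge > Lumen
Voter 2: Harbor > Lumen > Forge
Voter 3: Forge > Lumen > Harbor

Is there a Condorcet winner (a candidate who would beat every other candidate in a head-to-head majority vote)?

Yes

Head-to-head results (3 voters total):
Harbor vs Forge: Harbor wins 2–1.
Harbor vs Lumen: Harbor wins 2–1.
Forge vs Lumen: Forge wins 2–1.
Harbor beats each rival — Forge (2–1), Lumen (2–1) — so Harbor is the Condorcet winner.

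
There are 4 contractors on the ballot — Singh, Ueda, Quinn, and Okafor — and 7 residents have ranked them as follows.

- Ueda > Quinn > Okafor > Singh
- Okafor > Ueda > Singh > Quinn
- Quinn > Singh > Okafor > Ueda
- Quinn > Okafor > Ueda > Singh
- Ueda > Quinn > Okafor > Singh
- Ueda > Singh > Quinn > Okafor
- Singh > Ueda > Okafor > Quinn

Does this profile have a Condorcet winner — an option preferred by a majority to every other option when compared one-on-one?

Yes

Head-to-head results (7 voters total):
Singh vs Ueda: Ueda wins 5–2.
Singh vs Quinn: Quinn wins 4–3.
Singh vs Okafor: Okafor wins 4–3.
Ueda vs Quinn: Ueda wins 5–2.
Ueda vs Okafor: Ueda wins 4–3.
Quinn vs Okafor: Quinn wins 5–2.
Ueda beats each rival — Singh (5–2), Quinn (5–2), Okafor (4–3) — so Ueda is the Condorcet winner.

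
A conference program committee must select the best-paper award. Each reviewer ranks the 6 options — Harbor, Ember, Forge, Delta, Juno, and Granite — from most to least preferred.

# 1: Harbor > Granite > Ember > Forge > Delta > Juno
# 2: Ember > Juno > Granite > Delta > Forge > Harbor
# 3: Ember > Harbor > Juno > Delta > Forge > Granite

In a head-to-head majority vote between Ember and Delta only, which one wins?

Ballots ranking Ember above Delta: 3.
Ballots ranking Delta above Ember: 0.
Ember wins the head-to-head, 3–0.

Ember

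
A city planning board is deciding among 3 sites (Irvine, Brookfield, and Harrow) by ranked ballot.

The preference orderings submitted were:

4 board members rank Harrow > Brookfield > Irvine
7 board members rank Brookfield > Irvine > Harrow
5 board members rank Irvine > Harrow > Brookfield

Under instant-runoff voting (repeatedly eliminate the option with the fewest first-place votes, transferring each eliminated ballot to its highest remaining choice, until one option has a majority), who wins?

Round 1: Brookfield 7, Irvine 5, Harrow 4. Harrow has the fewest and is eliminated.
Round 2: Brookfield 11, Irvine 5. Brookfield has a majority.

Brookfield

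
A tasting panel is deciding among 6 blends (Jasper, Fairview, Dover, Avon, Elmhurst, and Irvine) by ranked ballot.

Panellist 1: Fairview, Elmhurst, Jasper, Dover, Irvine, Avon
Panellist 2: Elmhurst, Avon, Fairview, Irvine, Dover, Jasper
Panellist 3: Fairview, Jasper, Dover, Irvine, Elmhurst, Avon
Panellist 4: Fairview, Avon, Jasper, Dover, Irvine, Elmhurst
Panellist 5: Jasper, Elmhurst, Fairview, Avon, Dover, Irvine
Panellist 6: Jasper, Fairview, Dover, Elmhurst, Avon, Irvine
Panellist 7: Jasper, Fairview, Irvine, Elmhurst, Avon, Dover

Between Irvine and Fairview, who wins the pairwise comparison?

Ballots ranking Irvine above Fairview: 0.
Ballots ranking Fairview above Irvine: 7.
Fairview wins the head-to-head, 7–0.

Fairview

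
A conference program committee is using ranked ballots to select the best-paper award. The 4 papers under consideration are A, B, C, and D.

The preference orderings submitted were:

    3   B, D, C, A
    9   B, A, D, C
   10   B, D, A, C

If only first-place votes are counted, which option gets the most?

B

First-place vote totals:
  A: 0
  B: 22
  C: 0
  D: 0
B has the most first-place votes.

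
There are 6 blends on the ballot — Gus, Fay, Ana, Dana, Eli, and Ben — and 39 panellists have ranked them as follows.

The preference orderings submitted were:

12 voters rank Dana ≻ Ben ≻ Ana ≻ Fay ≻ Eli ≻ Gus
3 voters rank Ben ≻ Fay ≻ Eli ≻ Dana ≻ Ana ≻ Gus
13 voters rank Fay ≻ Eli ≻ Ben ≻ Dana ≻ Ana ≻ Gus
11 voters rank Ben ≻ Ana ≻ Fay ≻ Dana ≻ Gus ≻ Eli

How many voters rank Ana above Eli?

23

Ballots ranking Ana above Eli: 12+11 = 23.
Ballots ranking Eli above Ana: 3+13 = 16.
So 23 of 39 voters prefer Ana to Eli.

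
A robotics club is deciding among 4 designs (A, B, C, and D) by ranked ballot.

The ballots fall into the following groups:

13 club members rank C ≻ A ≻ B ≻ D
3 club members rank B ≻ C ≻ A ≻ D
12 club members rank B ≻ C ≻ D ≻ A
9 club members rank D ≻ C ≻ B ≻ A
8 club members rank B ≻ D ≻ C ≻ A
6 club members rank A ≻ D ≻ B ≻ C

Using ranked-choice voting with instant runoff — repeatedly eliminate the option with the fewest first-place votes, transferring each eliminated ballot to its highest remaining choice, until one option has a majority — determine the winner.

B

Round 1: B 23, C 13, D 9, A 6. A has the fewest and is eliminated.
Round 2: B 23, D 15, C 13. C has the fewest and is eliminated.
Round 3: B 36, D 15. B has a majority.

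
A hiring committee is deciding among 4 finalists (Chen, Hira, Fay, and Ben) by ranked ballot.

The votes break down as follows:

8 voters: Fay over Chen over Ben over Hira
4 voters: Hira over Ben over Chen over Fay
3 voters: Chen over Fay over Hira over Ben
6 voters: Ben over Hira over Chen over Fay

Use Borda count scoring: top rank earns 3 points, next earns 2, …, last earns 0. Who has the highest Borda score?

Chen

Borda scores:
  Chen: 8·2 + 4·1 + 3·3 + 6·1 = 35
  Hira: 8·0 + 4·3 + 3·1 + 6·2 = 27
  Fay: 8·3 + 4·0 + 3·2 + 6·0 = 30
  Ben: 8·1 + 4·2 + 3·0 + 6·3 = 34
Chen has the highest total.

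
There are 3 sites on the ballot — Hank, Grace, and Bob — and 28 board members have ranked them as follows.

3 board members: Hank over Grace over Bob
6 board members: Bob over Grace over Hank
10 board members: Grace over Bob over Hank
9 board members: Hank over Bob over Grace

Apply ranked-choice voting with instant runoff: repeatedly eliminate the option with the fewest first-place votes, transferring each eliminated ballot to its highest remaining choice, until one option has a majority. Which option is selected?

Grace

Round 1: Hank 12, Grace 10, Bob 6. Bob has the fewest and is eliminated.
Round 2: Grace 16, Hank 12. Grace has a majority.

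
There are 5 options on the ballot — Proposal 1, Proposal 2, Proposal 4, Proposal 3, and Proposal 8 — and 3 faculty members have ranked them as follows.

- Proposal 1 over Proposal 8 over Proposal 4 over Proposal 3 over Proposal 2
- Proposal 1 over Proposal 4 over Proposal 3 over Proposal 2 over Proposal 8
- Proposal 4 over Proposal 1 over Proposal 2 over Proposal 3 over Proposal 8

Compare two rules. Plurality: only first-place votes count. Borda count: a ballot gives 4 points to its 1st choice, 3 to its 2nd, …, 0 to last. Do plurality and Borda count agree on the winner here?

Yes

Plurality first-place counts: Proposal 1 2, Proposal 2 0, Proposal 4 1, Proposal 3 0, Proposal 8 0 → Proposal 1.
Borda totals: Proposal 1 11, Proposal 2 3, Proposal 4 9, Proposal 3 4, Proposal 8 3 → Proposal 1.
The two rules agree on Proposal 1.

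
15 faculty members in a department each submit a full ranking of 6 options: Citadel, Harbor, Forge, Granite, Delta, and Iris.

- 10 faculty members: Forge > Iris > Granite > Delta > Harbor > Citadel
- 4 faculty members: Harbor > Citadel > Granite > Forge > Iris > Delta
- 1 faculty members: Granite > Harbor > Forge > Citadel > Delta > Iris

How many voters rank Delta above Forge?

Ballots ranking Delta above Forge: 0.
Ballots ranking Forge above Delta: 10+4+1 = 15.
So 0 of 15 voters prefer Delta to Forge.

0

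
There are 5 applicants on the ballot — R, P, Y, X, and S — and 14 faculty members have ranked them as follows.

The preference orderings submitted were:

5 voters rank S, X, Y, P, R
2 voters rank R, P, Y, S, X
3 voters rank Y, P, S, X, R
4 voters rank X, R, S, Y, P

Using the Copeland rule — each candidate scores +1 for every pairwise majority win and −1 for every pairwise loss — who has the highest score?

S

Pairwise results:
  R vs P: P wins 8–6.
  R vs Y: Y wins 8–6.
  R vs X: X wins 12–2.
  R vs S: S wins 8–6.
  P vs Y: Y wins 12–2.
  P vs X: X wins 9–5.
  P vs S: S wins 9–5.
  Y vs X: X wins 9–5.
  Y vs S: S wins 9–5.
  X vs S: S wins 10–4.
Copeland scores (wins − losses):
  R: 0 − 4 = -4
  P: 1 − 3 = -2
  Y: 2 − 2 = 0
  X: 3 − 1 = 2
  S: 4 − 0 = 4
S has the best Copeland score.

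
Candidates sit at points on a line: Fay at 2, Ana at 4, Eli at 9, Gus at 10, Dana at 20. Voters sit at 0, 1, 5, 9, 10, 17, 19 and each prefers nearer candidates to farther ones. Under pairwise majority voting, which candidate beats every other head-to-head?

With single-peaked preferences on a line, the Condorcet winner is the candidate closest to the median voter.
The median voter (position 9) is closest to Eli at 9.
Check: Eli vs Dana — voters closer to Eli: 5 of 7.

Eli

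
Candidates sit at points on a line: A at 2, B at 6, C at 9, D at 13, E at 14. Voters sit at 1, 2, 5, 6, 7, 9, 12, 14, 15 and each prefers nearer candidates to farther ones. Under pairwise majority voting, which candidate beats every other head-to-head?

With single-peaked preferences on a line, the Condorcet winner is the candidate closest to the median voter.
The median voter (position 7) is closest to B at 6.
Check: B vs D — voters closer to B: 6 of 9.

B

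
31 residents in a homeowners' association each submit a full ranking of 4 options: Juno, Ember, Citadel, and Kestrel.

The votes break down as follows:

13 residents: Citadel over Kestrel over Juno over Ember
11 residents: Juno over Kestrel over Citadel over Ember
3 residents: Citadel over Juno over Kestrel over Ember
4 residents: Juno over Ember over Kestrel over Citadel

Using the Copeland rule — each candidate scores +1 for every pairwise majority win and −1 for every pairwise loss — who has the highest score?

Citadel

Pairwise results:
  Juno vs Ember: Juno wins 31–0.
  Juno vs Citadel: Citadel wins 16–15.
  Juno vs Kestrel: Juno wins 18–13.
  Ember vs Citadel: Citadel wins 27–4.
  Ember vs Kestrel: Kestrel wins 27–4.
  Citadel vs Kestrel: Citadel wins 16–15.
Copeland scores (wins − losses):
  Juno: 2 − 1 = 1
  Ember: 0 − 3 = -3
  Citadel: 3 − 0 = 3
  Kestrel: 1 − 2 = -1
Citadel has the best Copeland score.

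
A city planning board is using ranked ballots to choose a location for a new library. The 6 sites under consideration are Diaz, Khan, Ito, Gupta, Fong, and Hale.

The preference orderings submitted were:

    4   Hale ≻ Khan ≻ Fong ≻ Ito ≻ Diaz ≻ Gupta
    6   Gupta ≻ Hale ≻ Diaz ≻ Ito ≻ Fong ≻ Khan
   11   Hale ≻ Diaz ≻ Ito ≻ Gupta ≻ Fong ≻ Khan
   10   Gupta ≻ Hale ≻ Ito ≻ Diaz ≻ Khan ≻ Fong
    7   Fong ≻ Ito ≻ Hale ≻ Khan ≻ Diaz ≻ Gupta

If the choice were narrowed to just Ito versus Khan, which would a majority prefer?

Ito

Ballots ranking Ito above Khan: 6+11+10+7 = 34.
Ballots ranking Khan above Ito: 4.
Ito wins the head-to-head, 34–4.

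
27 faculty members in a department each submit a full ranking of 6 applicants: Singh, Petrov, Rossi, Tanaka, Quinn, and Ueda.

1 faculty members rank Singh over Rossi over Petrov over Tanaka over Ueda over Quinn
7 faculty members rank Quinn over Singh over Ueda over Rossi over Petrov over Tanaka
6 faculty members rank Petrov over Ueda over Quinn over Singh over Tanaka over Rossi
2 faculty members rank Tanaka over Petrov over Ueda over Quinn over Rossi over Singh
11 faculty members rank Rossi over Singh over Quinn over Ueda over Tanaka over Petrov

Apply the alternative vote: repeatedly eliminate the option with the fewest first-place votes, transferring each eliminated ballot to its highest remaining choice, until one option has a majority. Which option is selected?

Round 1: Rossi 11, Quinn 7, Petrov 6, Tanaka 2, Singh 1, Ueda 0. Ueda has the fewest and is eliminated.
Round 2: Rossi 11, Quinn 7, Petrov 6, Tanaka 2, Singh 1. Singh has the fewest and is eliminated.
Round 3: Rossi 12, Quinn 7, Petrov 6, Tanaka 2. Tanaka has the fewest and is eliminated.
Round 4: Rossi 12, Petrov 8, Quinn 7. Quinn has the fewest and is eliminated.
Round 5: Rossi 19, Petrov 8. Rossi has a majority.

Rossi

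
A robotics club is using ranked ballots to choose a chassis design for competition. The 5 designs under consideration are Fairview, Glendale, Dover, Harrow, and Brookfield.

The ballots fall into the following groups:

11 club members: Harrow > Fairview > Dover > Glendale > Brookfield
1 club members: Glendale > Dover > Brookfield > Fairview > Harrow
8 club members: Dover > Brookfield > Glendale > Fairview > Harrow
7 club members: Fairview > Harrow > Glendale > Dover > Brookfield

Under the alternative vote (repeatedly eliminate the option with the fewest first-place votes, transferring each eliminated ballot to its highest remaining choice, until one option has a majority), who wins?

Round 1: Harrow 11, Dover 8, Fairview 7, Glendale 1, Brookfield 0. Brookfield has the fewest and is eliminated.
Round 2: Harrow 11, Dover 8, Fairview 7, Glendale 1. Glendale has the fewest and is eliminated.
Round 3: Harrow 11, Dover 9, Fairview 7. Fairview has the fewest and is eliminated.
Round 4: Harrow 18, Dover 9. Harrow has a majority.

Harrow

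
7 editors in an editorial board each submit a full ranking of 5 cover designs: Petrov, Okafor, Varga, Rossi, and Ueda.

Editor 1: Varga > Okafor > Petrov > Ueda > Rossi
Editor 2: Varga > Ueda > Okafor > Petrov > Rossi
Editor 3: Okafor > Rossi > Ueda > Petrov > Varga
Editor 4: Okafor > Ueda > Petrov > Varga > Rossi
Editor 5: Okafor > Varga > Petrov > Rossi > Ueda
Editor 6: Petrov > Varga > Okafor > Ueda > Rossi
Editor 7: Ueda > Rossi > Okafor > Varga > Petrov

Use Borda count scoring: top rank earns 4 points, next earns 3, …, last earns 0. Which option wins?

Okafor

Borda scores:
  Petrov: 2 + 1 + 1 + 2 + 2 + 4 + 0 = 12
  Okafor: 3 + 2 + 4 + 4 + 4 + 2 + 2 = 21
  Varga: 4 + 4 + 0 + 1 + 3 + 3 + 1 = 16
  Rossi: 0 + 0 + 3 + 0 + 1 + 0 + 3 = 7
  Ueda: 1 + 3 + 2 + 3 + 0 + 1 + 4 = 14
Okafor has the highest total.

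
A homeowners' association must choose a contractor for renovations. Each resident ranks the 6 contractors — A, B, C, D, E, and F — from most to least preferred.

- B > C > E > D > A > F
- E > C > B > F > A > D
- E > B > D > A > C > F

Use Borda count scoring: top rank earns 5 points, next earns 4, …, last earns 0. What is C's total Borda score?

9

Borda scores:
  A: 1 + 1 + 2 = 4
  B: 5 + 3 + 4 = 12
  C: 4 + 4 + 1 = 9
  D: 2 + 0 + 3 = 5
  E: 3 + 5 + 5 = 13
  F: 0 + 2 + 0 = 2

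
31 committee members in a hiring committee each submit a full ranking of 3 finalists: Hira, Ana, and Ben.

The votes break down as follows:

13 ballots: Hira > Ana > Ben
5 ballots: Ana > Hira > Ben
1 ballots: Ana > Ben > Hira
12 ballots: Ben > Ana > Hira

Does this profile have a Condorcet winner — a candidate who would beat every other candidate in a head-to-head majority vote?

Yes

Head-to-head results (31 voters total):
Hira vs Ana: Ana wins 18–13.
Hira vs Ben: Hira wins 18–13.
Ana vs Ben: Ana wins 19–12.
Ana beats each rival — Hira (18–13), Ben (19–12) — so Ana is the Condorcet winner.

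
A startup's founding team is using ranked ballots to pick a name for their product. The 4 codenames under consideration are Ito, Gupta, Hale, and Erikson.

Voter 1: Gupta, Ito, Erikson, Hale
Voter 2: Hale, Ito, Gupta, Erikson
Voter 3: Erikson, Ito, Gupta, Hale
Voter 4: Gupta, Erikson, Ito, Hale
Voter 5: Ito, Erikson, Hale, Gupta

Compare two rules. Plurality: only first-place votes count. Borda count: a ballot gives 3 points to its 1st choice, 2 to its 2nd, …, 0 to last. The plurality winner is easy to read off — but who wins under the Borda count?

Plurality first-place counts: Ito 1, Gupta 2, Hale 1, Erikson 1 → Gupta.
Borda totals: Ito 10, Gupta 8, Hale 4, Erikson 8 → Ito.

Ito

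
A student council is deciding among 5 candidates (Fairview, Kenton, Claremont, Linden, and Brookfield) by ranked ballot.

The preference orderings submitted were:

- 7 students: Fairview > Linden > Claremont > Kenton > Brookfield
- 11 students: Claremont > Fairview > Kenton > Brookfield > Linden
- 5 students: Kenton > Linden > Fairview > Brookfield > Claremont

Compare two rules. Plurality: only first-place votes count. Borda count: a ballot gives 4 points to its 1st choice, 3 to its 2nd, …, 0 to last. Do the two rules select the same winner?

No

Plurality first-place counts: Fairview 7, Kenton 5, Claremont 11, Linden 0, Brookfield 0 → Claremont.
Borda totals: Fairview 71, Kenton 49, Claremont 58, Linden 36, Brookfield 16 → Fairview.
The two rules disagree: plurality picks Claremont, Borda picks Fairview.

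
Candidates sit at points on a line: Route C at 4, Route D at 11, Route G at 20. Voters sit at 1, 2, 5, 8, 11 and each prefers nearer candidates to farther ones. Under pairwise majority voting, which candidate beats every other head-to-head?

With single-peaked preferences on a line, the Condorcet winner is the candidate closest to the median voter.
The median voter (position 5) is closest to Route C at 4.
Check: Route C vs Route D — voters closer to Route C: 3 of 5.

Route C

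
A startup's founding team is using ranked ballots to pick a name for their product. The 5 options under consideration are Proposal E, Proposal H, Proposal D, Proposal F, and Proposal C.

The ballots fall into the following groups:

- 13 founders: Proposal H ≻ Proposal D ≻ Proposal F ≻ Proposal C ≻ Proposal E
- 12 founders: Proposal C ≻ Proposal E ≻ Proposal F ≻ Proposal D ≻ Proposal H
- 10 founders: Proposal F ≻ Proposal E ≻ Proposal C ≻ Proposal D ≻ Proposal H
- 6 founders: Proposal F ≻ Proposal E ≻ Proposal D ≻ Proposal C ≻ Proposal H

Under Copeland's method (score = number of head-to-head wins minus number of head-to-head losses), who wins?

Proposal F

Pairwise results:
  Proposal E vs Proposal H: Proposal E wins 28–13.
  Proposal E vs Proposal D: Proposal E wins 28–13.
  Proposal E vs Proposal F: Proposal F wins 29–12.
  Proposal E vs Proposal C: Proposal C wins 25–16.
  Proposal H vs Proposal D: Proposal D wins 28–13.
  Proposal H vs Proposal F: Proposal F wins 28–13.
  Proposal H vs Proposal C: Proposal C wins 28–13.
  Proposal D vs Proposal F: Proposal F wins 28–13.
  Proposal D vs Proposal C: Proposal C wins 22–19.
  Proposal F vs Proposal C: Proposal F wins 29–12.
Copeland scores (wins − losses):
  Proposal E: 2 − 2 = 0
  Proposal H: 0 − 4 = -4
  Proposal D: 1 − 3 = -2
  Proposal F: 4 − 0 = 4
  Proposal C: 3 − 1 = 2
Proposal F has the best Copeland score.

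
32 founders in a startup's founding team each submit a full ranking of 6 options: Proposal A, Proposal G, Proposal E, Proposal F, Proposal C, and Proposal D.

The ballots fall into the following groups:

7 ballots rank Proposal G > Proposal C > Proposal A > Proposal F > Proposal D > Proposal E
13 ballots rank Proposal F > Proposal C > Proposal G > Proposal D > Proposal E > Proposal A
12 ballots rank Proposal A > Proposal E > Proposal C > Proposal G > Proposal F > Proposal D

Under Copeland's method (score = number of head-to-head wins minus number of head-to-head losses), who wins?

Pairwise results:
  Proposal A vs Proposal G: Proposal G wins 20–12.
  Proposal A vs Proposal E: Proposal A wins 19–13.
  Proposal A vs Proposal F: Proposal A wins 19–13.
  Proposal A vs Proposal C: Proposal C wins 20–12.
  Proposal A vs Proposal D: Proposal A wins 19–13.
  Proposal G vs Proposal E: Proposal G wins 20–12.
  Proposal G vs Proposal F: Proposal G wins 19–13.
  Proposal G vs Proposal C: Proposal C wins 25–7.
  Proposal G vs Proposal D: Proposal G wins 32–0.
  Proposal E vs Proposal F: Proposal F wins 20–12.
  Proposal E vs Proposal C: Proposal C wins 20–12.
  Proposal E vs Proposal D: Proposal D wins 20–12.
  Proposal F vs Proposal C: Proposal C wins 19–13.
  Proposal F vs Proposal D: Proposal F wins 32–0.
  Proposal C vs Proposal D: Proposal C wins 32–0.
Copeland scores (wins − losses):
  Proposal A: 3 − 2 = 1
  Proposal G: 4 − 1 = 3
  Proposal E: 0 − 5 = -5
  Proposal F: 2 − 3 = -1
  Proposal C: 5 − 0 = 5
  Proposal D: 1 − 4 = -3
Proposal C has the best Copeland score.

Proposal C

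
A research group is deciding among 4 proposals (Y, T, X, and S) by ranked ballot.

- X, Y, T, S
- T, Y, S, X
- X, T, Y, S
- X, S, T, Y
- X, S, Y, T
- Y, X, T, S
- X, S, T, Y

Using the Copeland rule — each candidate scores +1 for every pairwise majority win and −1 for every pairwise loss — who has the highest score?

X

Pairwise results:
  Y vs T: T wins 4–3.
  Y vs X: X wins 5–2.
  Y vs S: Y wins 4–3.
  T vs X: X wins 6–1.
  T vs S: T wins 4–3.
  X vs S: X wins 6–1.
Copeland scores (wins − losses):
  Y: 1 − 2 = -1
  T: 2 − 1 = 1
  X: 3 − 0 = 3
  S: 0 − 3 = -3
X has the best Copeland score.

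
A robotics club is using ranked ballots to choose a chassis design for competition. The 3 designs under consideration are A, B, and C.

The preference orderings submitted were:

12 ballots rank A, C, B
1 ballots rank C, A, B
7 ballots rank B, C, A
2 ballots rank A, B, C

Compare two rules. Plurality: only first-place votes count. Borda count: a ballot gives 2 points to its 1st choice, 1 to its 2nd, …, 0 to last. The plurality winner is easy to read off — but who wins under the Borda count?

Plurality first-place counts: A 14, B 7, C 1 → A.
Borda totals: A 29, B 16, C 21 → A.

A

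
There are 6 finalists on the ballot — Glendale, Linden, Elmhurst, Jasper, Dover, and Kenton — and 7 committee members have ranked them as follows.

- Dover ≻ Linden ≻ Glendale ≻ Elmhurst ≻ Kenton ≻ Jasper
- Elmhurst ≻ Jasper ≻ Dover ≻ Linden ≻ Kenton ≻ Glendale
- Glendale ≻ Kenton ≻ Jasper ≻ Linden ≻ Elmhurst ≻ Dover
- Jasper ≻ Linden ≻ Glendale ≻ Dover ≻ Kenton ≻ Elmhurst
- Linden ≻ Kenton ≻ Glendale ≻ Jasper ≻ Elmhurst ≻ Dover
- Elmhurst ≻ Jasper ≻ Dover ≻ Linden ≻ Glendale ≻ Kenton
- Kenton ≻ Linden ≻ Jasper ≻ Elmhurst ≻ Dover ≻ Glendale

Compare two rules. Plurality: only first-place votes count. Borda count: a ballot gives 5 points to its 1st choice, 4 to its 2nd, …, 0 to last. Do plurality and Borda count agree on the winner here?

Plurality first-place counts: Glendale 1, Linden 1, Elmhurst 2, Jasper 1, Dover 1, Kenton 1 → Elmhurst.
Borda totals: Glendale 15, Linden 23, Elmhurst 16, Jasper 21, Dover 14, Kenton 16 → Linden.
The two rules disagree: plurality picks Elmhurst, Borda picks Linden.

No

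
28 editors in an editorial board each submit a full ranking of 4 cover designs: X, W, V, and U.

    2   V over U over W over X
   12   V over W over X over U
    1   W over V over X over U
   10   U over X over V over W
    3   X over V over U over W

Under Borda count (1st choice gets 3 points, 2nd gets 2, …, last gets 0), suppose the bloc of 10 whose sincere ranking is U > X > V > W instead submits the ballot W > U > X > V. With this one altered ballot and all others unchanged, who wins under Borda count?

Borda totals with the altered ballot: X 32, W 59, V 50, U 27.
The switch changes the winner from V to W.

W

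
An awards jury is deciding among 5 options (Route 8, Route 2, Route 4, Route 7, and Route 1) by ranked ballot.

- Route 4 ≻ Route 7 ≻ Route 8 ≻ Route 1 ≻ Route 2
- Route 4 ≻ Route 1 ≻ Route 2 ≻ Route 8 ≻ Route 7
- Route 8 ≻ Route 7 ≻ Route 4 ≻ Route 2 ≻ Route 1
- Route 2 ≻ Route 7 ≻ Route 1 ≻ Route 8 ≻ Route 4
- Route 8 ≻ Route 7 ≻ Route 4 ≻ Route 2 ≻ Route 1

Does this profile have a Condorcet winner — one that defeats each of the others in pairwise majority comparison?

Yes

Head-to-head results (5 voters total):
Route 8 vs Route 2: Route 8 wins 3–2.
Route 8 vs Route 4: Route 8 wins 3–2.
Route 8 vs Route 7: Route 8 wins 3–2.
Route 8 vs Route 1: Route 8 wins 3–2.
Route 2 vs Route 4: Route 4 wins 4–1.
Route 2 vs Route 7: Route 7 wins 3–2.
Route 2 vs Route 1: Route 2 wins 3–2.
Route 4 vs Route 7: Route 7 wins 3–2.
Route 4 vs Route 1: Route 4 wins 4–1.
Route 7 vs Route 1: Route 7 wins 4–1.
Route 8 beats each rival — Route 2 (3–2), Route 4 (3–2), Route 7 (3–2), Route 1 (3–2) — so Route 8 is the Condorcet winner.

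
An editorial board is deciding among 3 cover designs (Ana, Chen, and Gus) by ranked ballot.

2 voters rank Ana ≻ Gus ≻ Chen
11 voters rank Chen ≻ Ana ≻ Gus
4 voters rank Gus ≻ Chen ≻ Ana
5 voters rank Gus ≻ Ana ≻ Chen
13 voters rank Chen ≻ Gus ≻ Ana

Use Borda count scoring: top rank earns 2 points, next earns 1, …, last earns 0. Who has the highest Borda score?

Chen

Borda scores:
  Ana: 2·2 + 11·1 + 4·0 + 5·1 + 13·0 = 20
  Chen: 2·0 + 11·2 + 4·1 + 5·0 + 13·2 = 52
  Gus: 2·1 + 11·0 + 4·2 + 5·2 + 13·1 = 33
Chen has the highest total.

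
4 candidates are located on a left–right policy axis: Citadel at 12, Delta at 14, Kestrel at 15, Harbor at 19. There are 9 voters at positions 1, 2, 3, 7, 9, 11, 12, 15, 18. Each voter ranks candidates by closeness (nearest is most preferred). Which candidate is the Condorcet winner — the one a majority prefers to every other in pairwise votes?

With single-peaked preferences on a line, the Condorcet winner is the candidate closest to the median voter.
The median voter (position 9) is closest to Citadel at 12.
Check: Citadel vs Kestrel — voters closer to Citadel: 7 of 9.

Citadel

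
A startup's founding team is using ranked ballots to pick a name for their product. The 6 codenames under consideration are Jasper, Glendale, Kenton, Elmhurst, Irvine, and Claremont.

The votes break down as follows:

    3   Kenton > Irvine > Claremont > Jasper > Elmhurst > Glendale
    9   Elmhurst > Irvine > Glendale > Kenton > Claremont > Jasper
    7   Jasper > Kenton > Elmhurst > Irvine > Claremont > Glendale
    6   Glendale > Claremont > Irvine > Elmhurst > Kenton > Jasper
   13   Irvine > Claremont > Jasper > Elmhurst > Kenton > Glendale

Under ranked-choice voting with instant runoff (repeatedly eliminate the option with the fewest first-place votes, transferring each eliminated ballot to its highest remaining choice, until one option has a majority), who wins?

Round 1: Irvine 13, Elmhurst 9, Jasper 7, Glendale 6, Kenton 3, Claremont 0. Claremont has the fewest and is eliminated.
Round 2: Irvine 13, Elmhurst 9, Jasper 7, Glendale 6, Kenton 3. Kenton has the fewest and is eliminated.
Round 3: Irvine 16, Elmhurst 9, Jasper 7, Glendale 6. Glendale has the fewest and is eliminated.
Round 4: Irvine 22, Elmhurst 9, Jasper 7. Irvine has a majority.

Irvine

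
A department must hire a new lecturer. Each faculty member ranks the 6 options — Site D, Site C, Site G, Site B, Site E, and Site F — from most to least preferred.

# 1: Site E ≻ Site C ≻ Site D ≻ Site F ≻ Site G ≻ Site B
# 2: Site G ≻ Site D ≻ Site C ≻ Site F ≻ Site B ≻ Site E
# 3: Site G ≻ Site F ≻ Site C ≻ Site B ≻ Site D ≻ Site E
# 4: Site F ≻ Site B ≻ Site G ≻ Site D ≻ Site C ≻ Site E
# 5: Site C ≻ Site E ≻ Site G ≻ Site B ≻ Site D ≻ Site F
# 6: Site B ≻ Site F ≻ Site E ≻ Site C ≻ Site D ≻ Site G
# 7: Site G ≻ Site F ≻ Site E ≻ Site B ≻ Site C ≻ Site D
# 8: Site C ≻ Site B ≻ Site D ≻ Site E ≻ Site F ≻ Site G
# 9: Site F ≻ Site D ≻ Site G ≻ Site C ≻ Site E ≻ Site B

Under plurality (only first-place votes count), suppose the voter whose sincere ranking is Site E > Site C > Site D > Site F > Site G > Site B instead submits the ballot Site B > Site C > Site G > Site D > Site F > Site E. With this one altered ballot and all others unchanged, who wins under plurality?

First-place totals with the altered ballot: Site D 0, Site C 2, Site G 3, Site B 2, Site E 0, Site F 2.
The winner is unchanged: still Site G.

Site G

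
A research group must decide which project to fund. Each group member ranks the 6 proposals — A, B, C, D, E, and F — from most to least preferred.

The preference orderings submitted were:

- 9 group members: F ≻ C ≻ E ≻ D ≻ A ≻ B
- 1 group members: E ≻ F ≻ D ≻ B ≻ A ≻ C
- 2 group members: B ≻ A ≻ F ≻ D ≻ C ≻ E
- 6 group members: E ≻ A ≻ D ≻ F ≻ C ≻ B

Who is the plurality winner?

First-place vote totals:
  A: 0
  B: 2
  C: 0
  D: 0
  E: 7
  F: 9
F has the most first-place votes.

F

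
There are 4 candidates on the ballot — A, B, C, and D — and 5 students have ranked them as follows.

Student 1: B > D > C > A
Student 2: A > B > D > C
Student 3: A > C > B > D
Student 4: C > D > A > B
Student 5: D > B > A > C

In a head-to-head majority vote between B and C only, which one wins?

B

Ballots ranking B above C: 3.
Ballots ranking C above B: 2.
B wins the head-to-head, 3–2.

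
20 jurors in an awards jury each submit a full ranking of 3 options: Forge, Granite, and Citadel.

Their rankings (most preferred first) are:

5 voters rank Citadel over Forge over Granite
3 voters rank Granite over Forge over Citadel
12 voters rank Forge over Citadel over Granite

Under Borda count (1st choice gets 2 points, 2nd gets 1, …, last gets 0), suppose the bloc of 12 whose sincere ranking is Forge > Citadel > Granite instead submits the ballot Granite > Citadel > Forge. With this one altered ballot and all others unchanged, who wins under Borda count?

Granite

Borda totals with the altered ballot: Forge 8, Granite 30, Citadel 22.
The switch changes the winner from Forge to Granite.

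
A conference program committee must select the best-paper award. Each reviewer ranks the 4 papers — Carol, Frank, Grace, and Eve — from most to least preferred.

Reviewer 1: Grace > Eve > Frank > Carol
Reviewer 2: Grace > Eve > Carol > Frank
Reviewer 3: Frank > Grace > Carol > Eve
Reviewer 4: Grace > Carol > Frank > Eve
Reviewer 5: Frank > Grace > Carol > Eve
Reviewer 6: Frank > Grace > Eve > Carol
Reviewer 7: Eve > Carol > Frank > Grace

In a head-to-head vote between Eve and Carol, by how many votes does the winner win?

Ballots ranking Eve above Carol: 4.
Ballots ranking Carol above Eve: 3.
Eve wins 4–3, a margin of 1.

1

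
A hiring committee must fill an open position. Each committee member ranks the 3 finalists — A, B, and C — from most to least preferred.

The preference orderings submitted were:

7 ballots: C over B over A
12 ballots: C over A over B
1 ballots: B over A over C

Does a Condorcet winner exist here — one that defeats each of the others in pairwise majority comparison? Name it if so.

C

Head-to-head results (20 voters total):
A vs B: A wins 12–8.
A vs C: C wins 19–1.
B vs C: C wins 19–1.
C beats each rival — A (19–1), B (19–1) — so C is the Condorcet winner.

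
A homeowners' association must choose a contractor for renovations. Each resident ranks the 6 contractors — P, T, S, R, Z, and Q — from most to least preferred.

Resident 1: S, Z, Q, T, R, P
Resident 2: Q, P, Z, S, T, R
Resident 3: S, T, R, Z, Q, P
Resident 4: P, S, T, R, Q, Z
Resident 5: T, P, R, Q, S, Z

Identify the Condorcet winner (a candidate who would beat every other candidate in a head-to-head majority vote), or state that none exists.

Head-to-head results (5 voters total):
P vs T: T wins 3–2.
P vs S: P wins 3–2.
P vs R: P wins 3–2.
P vs Z: P wins 3–2.
P vs Q: Q wins 3–2.
T vs S: S wins 4–1.
T vs R: T wins 5–0.
T vs Z: T wins 3–2.
T vs Q: T wins 3–2.
S vs R: S wins 4–1.
S vs Z: S wins 4–1.
S vs Q: S wins 3–2.
R vs Z: R wins 3–2.
R vs Q: R wins 3–2.
Z vs Q: Q wins 3–2.
No candidate beats all others: P beats S beats T beats P, a majority cycle.

None — there is no Condorcet winner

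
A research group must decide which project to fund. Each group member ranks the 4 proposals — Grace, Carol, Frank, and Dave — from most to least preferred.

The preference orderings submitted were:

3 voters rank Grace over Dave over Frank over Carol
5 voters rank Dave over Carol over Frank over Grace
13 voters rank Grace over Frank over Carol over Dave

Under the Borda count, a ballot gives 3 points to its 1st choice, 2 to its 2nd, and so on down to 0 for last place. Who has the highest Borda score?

Grace

Borda scores:
  Grace: 3·3 + 5·0 + 13·3 = 48
  Carol: 3·0 + 5·2 + 13·1 = 23
  Frank: 3·1 + 5·1 + 13·2 = 34
  Dave: 3·2 + 5·3 + 13·0 = 21
Grace has the highest total.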